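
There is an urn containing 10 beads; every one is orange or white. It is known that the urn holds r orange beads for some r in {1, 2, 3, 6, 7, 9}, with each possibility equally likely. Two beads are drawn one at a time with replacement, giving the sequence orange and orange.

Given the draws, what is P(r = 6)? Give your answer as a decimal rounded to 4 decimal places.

0.2000

The likelihood of the observed sequence under each hypothesis: P(data | r = 1) = (1/10)(1/10) = 1/100; P(data | r = 2) = (2/10)(2/10) = 1/25; P(data | r = 3) = (3/10)(3/10) = 9/100; P(data | r = 6) = (6/10)(6/10) = 9/25; P(data | r = 7) = (7/10)(7/10) = 49/100; P(data | r = 9) = (9/10)(9/10) = 81/100.
Weighting by the prior gives 1/6 · 1/100 = 1/600, 1/6 · 1/25 = 1/150, 1/6 · 9/100 = 3/200, 1/6 · 9/25 = 3/50, 1/6 · 49/100 = 49/600, 1/6 · 81/100 = 27/200; these sum to 3/10.
So P(r = 6 | data) = (3/50) / (3/10) = 1/5.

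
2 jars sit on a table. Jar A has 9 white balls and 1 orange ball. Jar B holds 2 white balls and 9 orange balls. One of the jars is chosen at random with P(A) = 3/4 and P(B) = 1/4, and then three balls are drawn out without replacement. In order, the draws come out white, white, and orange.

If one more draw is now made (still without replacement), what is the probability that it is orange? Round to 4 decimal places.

For each hypothesis, P(data | H) works out to: P(data | jar A) = (9/10)(8/9)(1/8) = 1/10; P(data | jar B) = (2/11)(1/10)(9/9) = 1/55.
Weighting by the prior gives 3/4 · 1/10 = 3/40, 1/4 · 1/55 = 1/220; summing to 7/88.
Normalising, the posterior is P(jar A | data) = 33/35, P(jar B | data) = 2/35.
The predictive probability is P(orange next | data) = (0)(33/35) + (1)(2/35) = 2/35.

0.0571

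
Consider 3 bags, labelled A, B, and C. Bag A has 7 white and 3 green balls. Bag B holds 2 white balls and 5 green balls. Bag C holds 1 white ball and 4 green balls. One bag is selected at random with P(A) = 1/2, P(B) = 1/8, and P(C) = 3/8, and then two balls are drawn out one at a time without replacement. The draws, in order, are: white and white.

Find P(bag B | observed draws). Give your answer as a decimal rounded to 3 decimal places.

The likelihood of the observed sequence under each hypothesis: P(data | bag A) = (7/10)(6/9) = 7/15; P(data | bag B) = (2/7)(1/6) = 1/21; P(data | bag C) = (1/5)(0/4) = 0.
The prior-weighted likelihoods are 1/2 · 7/15 = 7/30, 1/8 · 1/21 = 1/168, 3/8 · 0 = 0; with total 67/280.
By Bayes' rule, P(bag B | data) = (1/168) / (67/280) = 5/201.

0.025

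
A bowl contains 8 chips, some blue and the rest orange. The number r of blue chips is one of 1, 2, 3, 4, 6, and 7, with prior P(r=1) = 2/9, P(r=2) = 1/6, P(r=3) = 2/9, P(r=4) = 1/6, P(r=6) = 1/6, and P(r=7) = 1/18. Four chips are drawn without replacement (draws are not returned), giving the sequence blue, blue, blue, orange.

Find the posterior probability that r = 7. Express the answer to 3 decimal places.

0.157

For each hypothesis, P(data | H) works out to: P(data | r = 1) = (1/8)(0/7) = 0; P(data | r = 2) = (2/8)(1/7)(0/6) = 0; P(data | r = 3) = (3/8)(2/7)(1/6)(5/5) = 0.017857; P(data | r = 4) = (4/8)(3/7)(2/6)(4/5) = 0.057143; P(data | r = 6) = (6/8)(5/7)(4/6)(2/5) = 0.14286; P(data | r = 7) = (7/8)(6/7)(5/6)(1/5) = 0.125.
Weighting by the prior gives 2/9 · 0 = 0, 1/6 · 0 = 0, 2/9 · 0.017857 = 0.0039683, 1/6 · 0.057143 = 0.0095238, 1/6 · 0.14286 = 0.02381, 1/18 · 0.125 = 0.0069444; with total 0.044246.
So P(r = 7 | data) = (0.0069444) / (0.044246) = 0.15695.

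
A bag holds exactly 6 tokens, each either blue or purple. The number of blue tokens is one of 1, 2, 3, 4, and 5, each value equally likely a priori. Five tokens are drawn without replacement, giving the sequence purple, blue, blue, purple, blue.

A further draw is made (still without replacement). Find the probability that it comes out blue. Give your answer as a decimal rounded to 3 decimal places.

0.571

The likelihood of the observed sequence under each hypothesis: P(data | r = 1) = (5/6)(1/5)(0/4) = 0; P(data | r = 2) = (4/6)(2/5)(1/4)(3/3)(0/2) = 0; P(data | r = 3) = (3/6)(3/5)(2/4)(2/3)(1/2) = 1/20; P(data | r = 4) = (2/6)(4/5)(3/4)(1/3)(2/2) = 1/15; P(data | r = 5) = (1/6)(5/5)(4/4)(0/3) = 0.
Weighting by the prior gives 1/5 · 0 = 0, 1/5 · 0 = 0, 1/5 · 1/20 = 1/100, 1/5 · 1/15 = 1/75, 1/5 · 0 = 0; these sum to 7/300.
Normalising, the posterior is P(r = 1 | data) = 0, P(r = 2 | data) = 0, P(r = 3 | data) = 3/7, P(r = 4 | data) = 4/7, P(r = 5 | data) = 0.
Averaging over the posterior, P(blue next | data) = (0)(3/7) + (1)(4/7) = 4/7.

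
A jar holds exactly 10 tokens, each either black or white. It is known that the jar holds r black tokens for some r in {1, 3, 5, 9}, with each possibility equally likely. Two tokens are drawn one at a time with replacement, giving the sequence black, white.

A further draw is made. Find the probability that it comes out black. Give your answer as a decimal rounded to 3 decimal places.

0.434

For each hypothesis, P(data | H) works out to: P(data | r = 1) = (1/10)(9/10) = 9/100; P(data | r = 3) = (3/10)(7/10) = 21/100; P(data | r = 5) = (5/10)(5/10) = 1/4; P(data | r = 9) = (9/10)(1/10) = 9/100.
The prior-weighted likelihoods are 1/4 · 9/100 = 9/400, 1/4 · 21/100 = 21/400, 1/4 · 1/4 = 1/16, 1/4 · 9/100 = 9/400; summing to 4/25.
Dividing through by the total gives posterior P(r = 1 | data) = 9/64, P(r = 3 | data) = 21/64, P(r = 5 | data) = 25/64, P(r = 9 | data) = 9/64.
Averaging over the posterior, P(black next | data) = (1/10)(9/64) + (3/10)(21/64) + (1/2)(25/64) + (9/10)(9/64) = 139/320.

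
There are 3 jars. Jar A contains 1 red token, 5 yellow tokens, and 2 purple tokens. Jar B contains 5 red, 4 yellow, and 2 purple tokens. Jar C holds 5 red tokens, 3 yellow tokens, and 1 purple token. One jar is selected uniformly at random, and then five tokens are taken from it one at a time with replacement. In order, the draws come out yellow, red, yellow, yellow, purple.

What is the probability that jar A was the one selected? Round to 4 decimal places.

Compute the likelihood of the observed sequence for each case: P(data | jar A) = (5/8)(1/8)(5/8)(5/8)(2/8) = 0.0076294; P(data | jar B) = (4/11)(5/11)(4/11)(4/11)(2/11) = 0.0039739; P(data | jar C) = (3/9)(5/9)(3/9)(3/9)(1/9) = 0.0022862.
Weighting by the prior gives 1/3 · 0.0076294 = 0.0025431, 1/3 · 0.0039739 = 0.0013246, 1/3 · 0.0022862 = 0.00076208; these sum to 0.0046298.
Hence P(jar A | data) = (0.0025431) / (0.0046298) = 0.54929.

0.5493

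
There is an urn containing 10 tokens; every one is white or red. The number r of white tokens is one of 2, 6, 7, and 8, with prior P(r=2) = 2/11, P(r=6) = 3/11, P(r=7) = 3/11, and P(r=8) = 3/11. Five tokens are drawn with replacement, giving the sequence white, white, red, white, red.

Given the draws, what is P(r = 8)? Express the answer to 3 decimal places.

For each hypothesis, P(data | H) works out to: P(data | r = 2) = (2/10)(2/10)(8/10)(2/10)(8/10) = 0.00512; P(data | r = 6) = (6/10)(6/10)(4/10)(6/10)(4/10) = 0.03456; P(data | r = 7) = (7/10)(7/10)(3/10)(7/10)(3/10) = 0.03087; P(data | r = 8) = (8/10)(8/10)(2/10)(8/10)(2/10) = 0.02048.
The prior-weighted likelihoods are 2/11 · 0.00512 = 0.00093091, 3/11 · 0.03456 = 0.0094255, 3/11 · 0.03087 = 0.0084191, 3/11 · 0.02048 = 0.0055855; these sum to 0.024361.
So P(r = 8 | data) = (0.0055855) / (0.024361) = 0.22928.

0.229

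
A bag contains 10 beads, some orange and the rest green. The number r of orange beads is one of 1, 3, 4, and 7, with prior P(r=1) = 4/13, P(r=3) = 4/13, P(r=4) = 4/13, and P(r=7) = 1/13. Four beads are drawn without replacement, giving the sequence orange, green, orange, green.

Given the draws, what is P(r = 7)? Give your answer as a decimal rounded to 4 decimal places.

0.0933

The likelihood of the observed sequence under each hypothesis: P(data | r = 1) = (1/10)(9/9)(0/8) = 0; P(data | r = 3) = (3/10)(7/9)(2/8)(6/7) = 1/20; P(data | r = 4) = (4/10)(6/9)(3/8)(5/7) = 1/14; P(data | r = 7) = (7/10)(3/9)(6/8)(2/7) = 1/20.
Multiplying each by its prior: 4/13 · 0 = 0, 4/13 · 1/20 = 1/65, 4/13 · 1/14 = 2/91, 1/13 · 1/20 = 1/260; with total 15/364.
By Bayes' rule, P(r = 7 | data) = (1/260) / (15/364) = 7/75.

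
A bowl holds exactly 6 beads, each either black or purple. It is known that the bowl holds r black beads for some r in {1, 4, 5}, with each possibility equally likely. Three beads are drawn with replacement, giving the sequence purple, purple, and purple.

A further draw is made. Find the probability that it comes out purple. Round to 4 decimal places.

0.7985

Under each hypothesis, the probability of the observed sequence is: P(data | r = 1) = (5/6)(5/6)(5/6) = 125/216; P(data | r = 4) = (2/6)(2/6)(2/6) = 1/27; P(data | r = 5) = (1/6)(1/6)(1/6) = 1/216.
Weighting by the prior gives 1/3 · 125/216 = 125/648, 1/3 · 1/27 = 1/81, 1/3 · 1/216 = 1/648; these sum to 67/324.
The posterior is then P(r = 1 | data) = 125/134, P(r = 4 | data) = 4/67, P(r = 5 | data) = 1/134.
Averaging over the posterior, P(purple next | data) = (5/6)(125/134) + (1/3)(4/67) + (1/6)(1/134) = 107/134.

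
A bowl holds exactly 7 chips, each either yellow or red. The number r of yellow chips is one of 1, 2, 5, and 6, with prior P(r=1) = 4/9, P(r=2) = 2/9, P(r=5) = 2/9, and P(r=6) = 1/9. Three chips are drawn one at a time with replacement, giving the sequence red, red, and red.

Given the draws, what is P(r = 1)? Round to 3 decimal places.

0.764

For each hypothesis, P(data | H) works out to: P(data | r = 1) = (6/7)(6/7)(6/7) = 0.62974; P(data | r = 2) = (5/7)(5/7)(5/7) = 0.36443; P(data | r = 5) = (2/7)(2/7)(2/7) = 0.023324; P(data | r = 6) = (1/7)(1/7)(1/7) = 0.0029155.
The prior-weighted likelihoods are 4/9 · 0.62974 = 0.27988, 2/9 · 0.36443 = 0.080985, 2/9 · 0.023324 = 0.005183, 1/9 · 0.0029155 = 0.00032394; summing to 0.36638.
Therefore the posterior P(r = 1 | data) = (0.27988) / (0.36638) = 0.76393.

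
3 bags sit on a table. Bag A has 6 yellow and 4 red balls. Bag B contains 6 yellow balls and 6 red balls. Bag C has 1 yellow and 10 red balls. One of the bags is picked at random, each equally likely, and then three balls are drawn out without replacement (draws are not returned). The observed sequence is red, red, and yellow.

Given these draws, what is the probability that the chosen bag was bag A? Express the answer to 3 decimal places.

Under each hypothesis, the probability of the observed sequence is: P(data | bag A) = (4/10)(3/9)(6/8) = 1/10; P(data | bag B) = (6/12)(5/11)(6/10) = 3/22; P(data | bag C) = (10/11)(9/10)(1/9) = 1/11.
Weighting by the prior gives 1/3 · 1/10 = 1/30, 1/3 · 3/22 = 1/22, 1/3 · 1/11 = 1/33; with total 6/55.
Hence P(bag A | data) = (1/30) / (6/55) = 11/36.

0.306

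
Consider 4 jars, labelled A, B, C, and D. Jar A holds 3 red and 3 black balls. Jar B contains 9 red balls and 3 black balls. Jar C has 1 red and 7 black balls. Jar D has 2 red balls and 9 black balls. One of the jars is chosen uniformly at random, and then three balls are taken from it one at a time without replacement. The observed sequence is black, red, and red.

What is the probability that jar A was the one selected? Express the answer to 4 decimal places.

0.4521

Compute the likelihood of the observed sequence for each case: P(data | jar A) = (3/6)(3/5)(2/4) = 3/20; P(data | jar B) = (3/12)(9/11)(8/10) = 9/55; P(data | jar C) = (7/8)(1/7)(0/6) = 0; P(data | jar D) = (9/11)(2/10)(1/9) = 1/55.
The prior-weighted likelihoods are 1/4 · 3/20 = 3/80, 1/4 · 9/55 = 9/220, 1/4 · 0 = 0, 1/4 · 1/55 = 1/220; summing to 73/880.
So P(jar A | data) = (3/80) / (73/880) = 33/73.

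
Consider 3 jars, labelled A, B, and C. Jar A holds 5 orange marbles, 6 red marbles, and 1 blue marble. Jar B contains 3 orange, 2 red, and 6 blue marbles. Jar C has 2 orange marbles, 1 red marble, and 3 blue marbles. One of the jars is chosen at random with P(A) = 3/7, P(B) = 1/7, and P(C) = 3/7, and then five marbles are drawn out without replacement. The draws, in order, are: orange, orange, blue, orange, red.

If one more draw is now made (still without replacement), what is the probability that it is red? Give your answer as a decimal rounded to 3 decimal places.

Under each hypothesis, the probability of the observed sequence is: P(data | jar A) = (5/12)(4/11)(1/10)(3/9)(6/8) = 0.0037879; P(data | jar B) = (3/11)(2/10)(6/9)(1/8)(2/7) = 0.0012987; P(data | jar C) = (2/6)(1/5)(3/4)(0/3) = 0.
The prior-weighted likelihoods are 3/7 · 0.0037879 = 0.0016234, 1/7 · 0.0012987 = 0.00018553, 3/7 · 0 = 0; these sum to 0.0018089.
Dividing through by the total gives posterior P(jar A | data) = 0.89744, P(jar B | data) = 0.10256, P(jar C | data) = 0.
The predictive probability is P(red next | data) = (5/7)(0.89744) + (1/6)(0.10256) = 0.65812.

0.658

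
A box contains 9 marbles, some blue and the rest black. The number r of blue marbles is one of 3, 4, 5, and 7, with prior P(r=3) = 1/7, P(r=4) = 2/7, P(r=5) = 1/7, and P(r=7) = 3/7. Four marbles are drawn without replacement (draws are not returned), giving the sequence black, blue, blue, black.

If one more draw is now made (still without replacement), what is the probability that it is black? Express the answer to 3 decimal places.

The likelihood of the observed sequence under each hypothesis: P(data | r = 3) = (6/9)(3/8)(2/7)(5/6) = 5/84; P(data | r = 4) = (5/9)(4/8)(3/7)(4/6) = 5/63; P(data | r = 5) = (4/9)(5/8)(4/7)(3/6) = 5/63; P(data | r = 7) = (2/9)(7/8)(6/7)(1/6) = 1/36.
Multiplying each by its prior: 1/7 · 5/84 = 5/588, 2/7 · 5/63 = 10/441, 1/7 · 5/63 = 5/441, 3/7 · 1/36 = 1/84; these sum to 8/147.
The posterior is then P(r = 3 | data) = 5/32, P(r = 4 | data) = 5/12, P(r = 5 | data) = 5/24, P(r = 7 | data) = 7/32.
So P(black next | data) = Σ P(black next | H) P(H | data) = (4/5)(5/32) + (3/5)(5/12) + (2/5)(5/24) + (0)(7/32) = 11/24.

0.458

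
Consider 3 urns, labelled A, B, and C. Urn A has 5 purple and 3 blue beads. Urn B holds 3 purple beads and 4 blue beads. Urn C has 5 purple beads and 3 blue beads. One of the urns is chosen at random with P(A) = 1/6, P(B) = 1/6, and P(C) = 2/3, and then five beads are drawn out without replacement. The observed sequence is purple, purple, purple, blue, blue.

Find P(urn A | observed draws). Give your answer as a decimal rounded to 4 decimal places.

Compute the likelihood of the observed sequence for each case: P(data | urn A) = (5/8)(4/7)(3/6)(3/5)(2/4) = 0.053571; P(data | urn B) = (3/7)(2/6)(1/5)(4/4)(3/3) = 0.028571; P(data | urn C) = (5/8)(4/7)(3/6)(3/5)(2/4) = 0.053571.
Multiplying each by its prior: 1/6 · 0.053571 = 0.0089286, 1/6 · 0.028571 = 0.0047619, 2/3 · 0.053571 = 0.035714; with total 0.049405.
So P(urn A | data) = (0.0089286) / (0.049405) = 0.18072.

0.1807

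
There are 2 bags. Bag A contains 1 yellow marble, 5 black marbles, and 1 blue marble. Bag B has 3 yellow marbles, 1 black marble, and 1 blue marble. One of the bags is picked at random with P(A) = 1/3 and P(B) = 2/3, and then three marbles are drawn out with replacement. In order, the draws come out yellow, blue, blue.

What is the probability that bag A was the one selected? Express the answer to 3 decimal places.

0.057

Under each hypothesis, the probability of the observed sequence is: P(data | bag A) = (1/7)(1/7)(1/7) = 0.0029155; P(data | bag B) = (3/5)(1/5)(1/5) = 0.024.
Weighting by the prior gives 1/3 · 0.0029155 = 0.00097182, 2/3 · 0.024 = 0.016; with total 0.016972.
Therefore the posterior P(bag A | data) = (0.00097182) / (0.016972) = 0.057261.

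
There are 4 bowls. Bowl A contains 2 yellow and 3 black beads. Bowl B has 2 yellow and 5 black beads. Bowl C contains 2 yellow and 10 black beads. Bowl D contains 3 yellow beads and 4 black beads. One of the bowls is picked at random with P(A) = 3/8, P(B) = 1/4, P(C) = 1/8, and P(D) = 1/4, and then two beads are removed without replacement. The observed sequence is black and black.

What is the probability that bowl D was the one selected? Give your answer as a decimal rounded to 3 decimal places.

0.184

Under each hypothesis, the probability of the observed sequence is: P(data | bowl A) = (3/5)(2/4) = 0.3; P(data | bowl B) = (5/7)(4/6) = 0.47619; P(data | bowl C) = (10/12)(9/11) = 0.68182; P(data | bowl D) = (4/7)(3/6) = 0.28571.
Multiplying each by its prior: 3/8 · 0.3 = 0.1125, 1/4 · 0.47619 = 0.11905, 1/8 · 0.68182 = 0.085227, 1/4 · 0.28571 = 0.071429; summing to 0.3882.
So P(bowl D | data) = (0.071429) / (0.3882) = 0.184.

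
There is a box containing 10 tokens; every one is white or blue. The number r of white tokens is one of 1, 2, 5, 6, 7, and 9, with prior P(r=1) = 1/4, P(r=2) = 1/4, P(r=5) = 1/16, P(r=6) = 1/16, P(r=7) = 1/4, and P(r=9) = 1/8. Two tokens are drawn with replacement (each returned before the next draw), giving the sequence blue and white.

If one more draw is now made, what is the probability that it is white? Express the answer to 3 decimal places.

For each hypothesis, P(data | H) works out to: P(data | r = 1) = (9/10)(1/10) = 0.09; P(data | r = 2) = (8/10)(2/10) = 0.16; P(data | r = 5) = (5/10)(5/10) = 0.25; P(data | r = 6) = (4/10)(6/10) = 0.24; P(data | r = 7) = (3/10)(7/10) = 0.21; P(data | r = 9) = (1/10)(9/10) = 0.09.
Multiplying each by its prior: 1/4 · 0.09 = 0.0225, 1/4 · 0.16 = 0.04, 1/16 · 0.25 = 0.015625, 1/16 · 0.24 = 0.015, 1/4 · 0.21 = 0.0525, 1/8 · 0.09 = 0.01125; summing to 0.15687.
Dividing through by the total gives posterior P(r = 1 | data) = 0.14343, P(r = 2 | data) = 0.25498, P(r = 5 | data) = 0.099602, P(r = 6 | data) = 0.095618, P(r = 7 | data) = 0.33466, P(r = 9 | data) = 0.071713.
So P(white next | data) = Σ P(white next | H) P(H | data) = (1/10)(0.14343) + (1/5)(0.25498) + (1/2)(0.099602) + (3/5)(0.095618) + (7/10)(0.33466) + (9/10)(0.071713) = 0.47131.

0.471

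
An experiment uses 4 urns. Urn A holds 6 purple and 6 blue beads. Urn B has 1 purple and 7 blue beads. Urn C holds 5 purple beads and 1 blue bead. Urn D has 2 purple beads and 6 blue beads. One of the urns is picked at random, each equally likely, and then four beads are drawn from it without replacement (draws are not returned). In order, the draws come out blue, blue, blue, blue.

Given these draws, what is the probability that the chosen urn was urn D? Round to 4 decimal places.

0.2878

The likelihood of the observed sequence under each hypothesis: P(data | urn A) = (6/12)(5/11)(4/10)(3/9) = 1/33; P(data | urn B) = (7/8)(6/7)(5/6)(4/5) = 1/2; P(data | urn C) = (1/6)(0/5) = 0; P(data | urn D) = (6/8)(5/7)(4/6)(3/5) = 3/14.
The prior-weighted likelihoods are 1/4 · 1/33 = 1/132, 1/4 · 1/2 = 1/8, 1/4 · 0 = 0, 1/4 · 3/14 = 3/56; summing to 43/231.
By Bayes' rule, P(urn D | data) = (3/56) / (43/231) = 99/344.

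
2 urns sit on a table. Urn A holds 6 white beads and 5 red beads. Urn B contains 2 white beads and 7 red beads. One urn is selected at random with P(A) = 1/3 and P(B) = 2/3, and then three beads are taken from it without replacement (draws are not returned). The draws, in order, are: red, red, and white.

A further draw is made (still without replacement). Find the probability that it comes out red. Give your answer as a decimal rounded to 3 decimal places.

0.711

Compute the likelihood of the observed sequence for each case: P(data | urn A) = (5/11)(4/10)(6/9) = 4/33; P(data | urn B) = (7/9)(6/8)(2/7) = 1/6.
Weighting by the prior gives 1/3 · 4/33 = 4/99, 2/3 · 1/6 = 1/9; summing to 5/33.
Normalising, the posterior is P(urn A | data) = 4/15, P(urn B | data) = 11/15.
So P(red next | data) = Σ P(red next | H) P(H | data) = (3/8)(4/15) + (5/6)(11/15) = 32/45.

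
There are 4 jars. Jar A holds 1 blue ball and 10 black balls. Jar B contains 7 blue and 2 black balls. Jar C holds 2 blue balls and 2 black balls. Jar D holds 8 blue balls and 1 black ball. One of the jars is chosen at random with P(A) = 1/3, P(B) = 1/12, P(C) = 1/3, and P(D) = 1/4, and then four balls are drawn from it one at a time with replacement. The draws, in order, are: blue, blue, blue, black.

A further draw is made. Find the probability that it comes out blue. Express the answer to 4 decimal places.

0.7012

Compute the likelihood of the observed sequence for each case: P(data | jar A) = (1/11)(1/11)(1/11)(10/11) = 0.00068301; P(data | jar B) = (7/9)(7/9)(7/9)(2/9) = 0.10456; P(data | jar C) = (2/4)(2/4)(2/4)(2/4) = 0.0625; P(data | jar D) = (8/9)(8/9)(8/9)(1/9) = 0.078037.
Multiplying each by its prior: 1/3 · 0.00068301 = 0.00022767, 1/12 · 0.10456 = 0.0087131, 1/3 · 0.0625 = 0.020833, 1/4 · 0.078037 = 0.019509; these sum to 0.049283.
Dividing through by the total gives posterior P(jar A | data) = 0.0046196, P(jar B | data) = 0.1768, P(jar C | data) = 0.42273, P(jar D | data) = 0.39586.
So P(blue next | data) = Σ P(blue next | H) P(H | data) = (1/11)(0.0046196) + (7/9)(0.1768) + (1/2)(0.42273) + (8/9)(0.39586) = 0.70117.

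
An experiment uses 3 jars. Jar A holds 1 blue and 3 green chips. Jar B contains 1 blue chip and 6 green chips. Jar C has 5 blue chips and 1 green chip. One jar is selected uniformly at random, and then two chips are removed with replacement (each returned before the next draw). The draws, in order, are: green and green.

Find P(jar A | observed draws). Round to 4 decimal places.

Compute the likelihood of the observed sequence for each case: P(data | jar A) = (3/4)(3/4) = 0.5625; P(data | jar B) = (6/7)(6/7) = 0.73469; P(data | jar C) = (1/6)(1/6) = 0.027778.
Weighting by the prior gives 1/3 · 0.5625 = 0.1875, 1/3 · 0.73469 = 0.2449, 1/3 · 0.027778 = 0.0092593; these sum to 0.44166.
By Bayes' rule, P(jar A | data) = (0.1875) / (0.44166) = 0.42454.

0.4245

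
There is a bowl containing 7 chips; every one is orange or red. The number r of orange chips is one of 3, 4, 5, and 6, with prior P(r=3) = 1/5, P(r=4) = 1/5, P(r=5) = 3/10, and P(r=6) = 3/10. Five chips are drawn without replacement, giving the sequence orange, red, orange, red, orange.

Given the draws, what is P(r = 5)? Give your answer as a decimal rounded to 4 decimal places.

0.4545

Under each hypothesis, the probability of the observed sequence is: P(data | r = 3) = (3/7)(4/6)(2/5)(3/4)(1/3) = 1/35; P(data | r = 4) = (4/7)(3/6)(3/5)(2/4)(2/3) = 2/35; P(data | r = 5) = (5/7)(2/6)(4/5)(1/4)(3/3) = 1/21; P(data | r = 6) = (6/7)(1/6)(5/5)(0/4) = 0.
The prior-weighted likelihoods are 1/5 · 1/35 = 1/175, 1/5 · 2/35 = 2/175, 3/10 · 1/21 = 1/70, 3/10 · 0 = 0; with total 11/350.
So P(r = 5 | data) = (1/70) / (11/350) = 5/11.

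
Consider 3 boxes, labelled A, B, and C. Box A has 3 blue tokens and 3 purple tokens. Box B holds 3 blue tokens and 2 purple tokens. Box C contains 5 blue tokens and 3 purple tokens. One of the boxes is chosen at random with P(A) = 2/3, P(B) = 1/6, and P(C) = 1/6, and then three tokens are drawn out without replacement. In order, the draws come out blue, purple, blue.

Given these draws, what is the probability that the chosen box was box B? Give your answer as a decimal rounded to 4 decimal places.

Under each hypothesis, the probability of the observed sequence is: P(data | box A) = (3/6)(3/5)(2/4) = 3/20; P(data | box B) = (3/5)(2/4)(2/3) = 1/5; P(data | box C) = (5/8)(3/7)(4/6) = 5/28.
The prior-weighted likelihoods are 2/3 · 3/20 = 1/10, 1/6 · 1/5 = 1/30, 1/6 · 5/28 = 5/168; these sum to 137/840.
By Bayes' rule, P(box B | data) = (1/30) / (137/840) = 28/137.

0.2044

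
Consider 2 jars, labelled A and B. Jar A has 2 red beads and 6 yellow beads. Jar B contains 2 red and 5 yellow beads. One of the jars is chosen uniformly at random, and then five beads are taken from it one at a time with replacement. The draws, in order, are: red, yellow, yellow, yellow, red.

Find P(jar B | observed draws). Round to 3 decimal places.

0.530

For each hypothesis, P(data | H) works out to: P(data | jar A) = (2/8)(6/8)(6/8)(6/8)(2/8) = 0.026367; P(data | jar B) = (2/7)(5/7)(5/7)(5/7)(2/7) = 0.02975.
Multiplying each by its prior: 1/2 · 0.026367 = 0.013184, 1/2 · 0.02975 = 0.014875; with total 0.028058.
By Bayes' rule, P(jar B | data) = (0.014875) / (0.028058) = 0.53014.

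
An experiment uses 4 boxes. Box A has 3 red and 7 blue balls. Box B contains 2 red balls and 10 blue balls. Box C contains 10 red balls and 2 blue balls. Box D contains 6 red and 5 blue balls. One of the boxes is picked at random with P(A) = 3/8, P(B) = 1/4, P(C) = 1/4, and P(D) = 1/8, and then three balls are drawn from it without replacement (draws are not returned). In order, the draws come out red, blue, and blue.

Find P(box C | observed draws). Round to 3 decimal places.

0.032

The likelihood of the observed sequence under each hypothesis: P(data | box A) = (3/10)(7/9)(6/8) = 0.175; P(data | box B) = (2/12)(10/11)(9/10) = 0.13636; P(data | box C) = (10/12)(2/11)(1/10) = 0.015152; P(data | box D) = (6/11)(5/10)(4/9) = 0.12121.
Weighting by the prior gives 3/8 · 0.175 = 0.065625, 1/4 · 0.13636 = 0.034091, 1/4 · 0.015152 = 0.0037879, 1/8 · 0.12121 = 0.015152; summing to 0.11866.
Hence P(box C | data) = (0.0037879) / (0.11866) = 0.031923.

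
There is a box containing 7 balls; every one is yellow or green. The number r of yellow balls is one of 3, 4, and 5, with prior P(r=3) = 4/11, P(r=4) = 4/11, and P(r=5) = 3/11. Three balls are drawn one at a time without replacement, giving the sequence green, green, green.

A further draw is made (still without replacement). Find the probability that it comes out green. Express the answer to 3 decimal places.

Under each hypothesis, the probability of the observed sequence is: P(data | r = 3) = (4/7)(3/6)(2/5) = 4/35; P(data | r = 4) = (3/7)(2/6)(1/5) = 1/35; P(data | r = 5) = (2/7)(1/6)(0/5) = 0.
The prior-weighted likelihoods are 4/11 · 4/35 = 16/385, 4/11 · 1/35 = 4/385, 3/11 · 0 = 0; with total 4/77.
Dividing through by the total gives posterior P(r = 3 | data) = 4/5, P(r = 4 | data) = 1/5, P(r = 5 | data) = 0.
The predictive probability is P(green next | data) = (1/4)(4/5) + (0)(1/5) = 1/5.

0.200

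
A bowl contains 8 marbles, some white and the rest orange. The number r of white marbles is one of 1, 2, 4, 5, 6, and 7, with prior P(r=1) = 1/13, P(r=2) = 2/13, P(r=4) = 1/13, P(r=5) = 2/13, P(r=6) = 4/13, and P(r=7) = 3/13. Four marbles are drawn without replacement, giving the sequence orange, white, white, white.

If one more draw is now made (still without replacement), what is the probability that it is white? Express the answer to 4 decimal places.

0.7595

Under each hypothesis, the probability of the observed sequence is: P(data | r = 1) = (7/8)(1/7)(0/6) = 0; P(data | r = 2) = (6/8)(2/7)(1/6)(0/5) = 0; P(data | r = 4) = (4/8)(4/7)(3/6)(2/5) = 0.057143; P(data | r = 5) = (3/8)(5/7)(4/6)(3/5) = 0.10714; P(data | r = 6) = (2/8)(6/7)(5/6)(4/5) = 0.14286; P(data | r = 7) = (1/8)(7/7)(6/6)(5/5) = 0.125.
Multiplying each by its prior: 1/13 · 0 = 0, 2/13 · 0 = 0, 1/13 · 0.057143 = 0.0043956, 2/13 · 0.10714 = 0.016484, 4/13 · 0.14286 = 0.043956, 3/13 · 0.125 = 0.028846; with total 0.093681.
Dividing through by the total gives posterior P(r = 1 | data) = 0, P(r = 2 | data) = 0, P(r = 4 | data) = 0.046921, P(r = 5 | data) = 0.17595, P(r = 6 | data) = 0.46921, P(r = 7 | data) = 0.30792.
Averaging over the posterior, P(white next | data) = (1/4)(0.046921) + (1/2)(0.17595) + (3/4)(0.46921) + (1)(0.30792) = 0.75953.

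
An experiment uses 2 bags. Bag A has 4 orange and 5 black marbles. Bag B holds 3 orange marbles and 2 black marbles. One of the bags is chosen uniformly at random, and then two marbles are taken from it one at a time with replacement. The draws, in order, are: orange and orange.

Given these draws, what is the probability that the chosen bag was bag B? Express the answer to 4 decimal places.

Compute the likelihood of the observed sequence for each case: P(data | bag A) = (4/9)(4/9) = 0.19753; P(data | bag B) = (3/5)(3/5) = 0.36.
Weighting by the prior gives 1/2 · 0.19753 = 0.098765, 1/2 · 0.36 = 0.18; summing to 0.27877.
So P(bag B | data) = (0.18) / (0.27877) = 0.6457.

0.6457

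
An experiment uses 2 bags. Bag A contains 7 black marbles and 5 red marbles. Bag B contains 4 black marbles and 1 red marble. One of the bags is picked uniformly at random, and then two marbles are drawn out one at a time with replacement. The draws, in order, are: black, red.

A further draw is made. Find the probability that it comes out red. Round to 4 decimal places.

0.3307

The likelihood of the observed sequence under each hypothesis: P(data | bag A) = (7/12)(5/12) = 0.24306; P(data | bag B) = (4/5)(1/5) = 0.16.
Multiplying each by its prior: 1/2 · 0.24306 = 0.12153, 1/2 · 0.16 = 0.08; these sum to 0.20153.
The posterior is then P(bag A | data) = 0.60303, P(bag B | data) = 0.39697.
Averaging over the posterior, P(red next | data) = (5/12)(0.60303) + (1/5)(0.39697) = 0.33066.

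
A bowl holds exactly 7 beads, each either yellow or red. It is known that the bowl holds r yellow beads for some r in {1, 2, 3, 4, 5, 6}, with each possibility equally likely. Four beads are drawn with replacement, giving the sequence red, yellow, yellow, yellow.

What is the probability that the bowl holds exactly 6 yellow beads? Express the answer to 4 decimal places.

For each hypothesis, P(data | H) works out to: P(data | r = 1) = (6/7)(1/7)(1/7)(1/7) = 0.002499; P(data | r = 2) = (5/7)(2/7)(2/7)(2/7) = 0.01666; P(data | r = 3) = (4/7)(3/7)(3/7)(3/7) = 0.044981; P(data | r = 4) = (3/7)(4/7)(4/7)(4/7) = 0.079967; P(data | r = 5) = (2/7)(5/7)(5/7)(5/7) = 0.10412; P(data | r = 6) = (1/7)(6/7)(6/7)(6/7) = 0.089963.
The prior-weighted likelihoods are 1/6 · 0.002499 = 0.00041649, 1/6 · 0.01666 = 0.0027766, 1/6 · 0.044981 = 0.0074969, 1/6 · 0.079967 = 0.013328, 1/6 · 0.10412 = 0.017354, 1/6 · 0.089963 = 0.014994; these sum to 0.056365.
So P(r = 6 | data) = (0.014994) / (0.056365) = 0.26601.

0.2660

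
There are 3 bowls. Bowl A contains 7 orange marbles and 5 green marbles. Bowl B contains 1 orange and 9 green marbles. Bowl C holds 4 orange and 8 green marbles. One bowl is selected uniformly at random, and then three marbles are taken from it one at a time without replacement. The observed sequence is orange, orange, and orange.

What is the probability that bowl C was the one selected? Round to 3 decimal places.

0.103

Under each hypothesis, the probability of the observed sequence is: P(data | bowl A) = (7/12)(6/11)(5/10) = 7/44; P(data | bowl B) = (1/10)(0/9) = 0; P(data | bowl C) = (4/12)(3/11)(2/10) = 1/55.
The prior-weighted likelihoods are 1/3 · 7/44 = 7/132, 1/3 · 0 = 0, 1/3 · 1/55 = 1/165; summing to 13/220.
By Bayes' rule, P(bowl C | data) = (1/165) / (13/220) = 4/39.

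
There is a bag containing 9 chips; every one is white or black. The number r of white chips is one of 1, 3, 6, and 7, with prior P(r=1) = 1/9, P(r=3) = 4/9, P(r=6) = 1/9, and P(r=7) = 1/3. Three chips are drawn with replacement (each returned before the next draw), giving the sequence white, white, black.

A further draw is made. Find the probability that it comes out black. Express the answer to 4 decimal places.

Compute the likelihood of the observed sequence for each case: P(data | r = 1) = (1/9)(1/9)(8/9) = 0.010974; P(data | r = 3) = (3/9)(3/9)(6/9) = 0.074074; P(data | r = 6) = (6/9)(6/9)(3/9) = 0.14815; P(data | r = 7) = (7/9)(7/9)(2/9) = 0.13443.
Multiplying each by its prior: 1/9 · 0.010974 = 0.0012193, 4/9 · 0.074074 = 0.032922, 1/9 · 0.14815 = 0.016461, 1/3 · 0.13443 = 0.04481; summing to 0.095412.
The posterior is then P(r = 1 | data) = 0.01278, P(r = 3 | data) = 0.34505, P(r = 6 | data) = 0.17252, P(r = 7 | data) = 0.46965.
Averaging over the posterior, P(black next | data) = (8/9)(0.01278) + (2/3)(0.34505) + (1/3)(0.17252) + (2/9)(0.46965) = 0.40327.

0.4033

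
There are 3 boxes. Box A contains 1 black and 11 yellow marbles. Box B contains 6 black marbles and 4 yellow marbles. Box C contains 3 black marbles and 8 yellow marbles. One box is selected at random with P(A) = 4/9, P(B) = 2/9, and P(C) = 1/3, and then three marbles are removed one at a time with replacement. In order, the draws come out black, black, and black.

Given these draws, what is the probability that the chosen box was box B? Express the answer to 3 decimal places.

0.872

Compute the likelihood of the observed sequence for each case: P(data | box A) = (1/12)(1/12)(1/12) = 0.0005787; P(data | box B) = (6/10)(6/10)(6/10) = 0.216; P(data | box C) = (3/11)(3/11)(3/11) = 0.020285.
Weighting by the prior gives 4/9 · 0.0005787 = 0.0002572, 2/9 · 0.216 = 0.048, 1/3 · 0.020285 = 0.0067618; summing to 0.055019.
So P(box B | data) = (0.048) / (0.055019) = 0.87243.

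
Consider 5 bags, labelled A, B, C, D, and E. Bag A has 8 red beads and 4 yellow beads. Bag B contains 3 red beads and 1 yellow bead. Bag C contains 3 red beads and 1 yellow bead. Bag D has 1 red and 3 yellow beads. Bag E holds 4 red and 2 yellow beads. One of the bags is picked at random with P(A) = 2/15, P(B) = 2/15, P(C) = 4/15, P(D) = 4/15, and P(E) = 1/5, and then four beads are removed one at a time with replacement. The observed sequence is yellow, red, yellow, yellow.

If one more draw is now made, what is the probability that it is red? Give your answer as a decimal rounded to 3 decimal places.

For each hypothesis, P(data | H) works out to: P(data | bag A) = (4/12)(8/12)(4/12)(4/12) = 0.024691; P(data | bag B) = (1/4)(3/4)(1/4)(1/4) = 0.011719; P(data | bag C) = (1/4)(3/4)(1/4)(1/4) = 0.011719; P(data | bag D) = (3/4)(1/4)(3/4)(3/4) = 0.10547; P(data | bag E) = (2/6)(4/6)(2/6)(2/6) = 0.024691.
The prior-weighted likelihoods are 2/15 · 0.024691 = 0.0032922, 2/15 · 0.011719 = 0.0015625, 4/15 · 0.011719 = 0.003125, 4/15 · 0.10547 = 0.028125, 1/5 · 0.024691 = 0.0049383; with total 0.041043.
Dividing through by the total gives posterior P(bag A | data) = 0.080213, P(bag B | data) = 0.03807, P(bag C | data) = 0.07614, P(bag D | data) = 0.68526, P(bag E | data) = 0.12032.
So P(red next | data) = Σ P(red next | H) P(H | data) = (2/3)(0.080213) + (3/4)(0.03807) + (3/4)(0.07614) + (1/4)(0.68526) + (2/3)(0.12032) = 0.39066.

0.391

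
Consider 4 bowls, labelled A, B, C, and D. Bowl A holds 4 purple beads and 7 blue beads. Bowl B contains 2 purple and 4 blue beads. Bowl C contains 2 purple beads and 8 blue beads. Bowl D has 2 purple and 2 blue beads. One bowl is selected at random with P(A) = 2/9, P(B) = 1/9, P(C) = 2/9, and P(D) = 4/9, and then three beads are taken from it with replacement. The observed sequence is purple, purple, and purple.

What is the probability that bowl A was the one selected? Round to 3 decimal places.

Compute the likelihood of the observed sequence for each case: P(data | bowl A) = (4/11)(4/11)(4/11) = 0.048084; P(data | bowl B) = (2/6)(2/6)(2/6) = 0.037037; P(data | bowl C) = (2/10)(2/10)(2/10) = 0.008; P(data | bowl D) = (2/4)(2/4)(2/4) = 0.125.
The prior-weighted likelihoods are 2/9 · 0.048084 = 0.010685, 1/9 · 0.037037 = 0.0041152, 2/9 · 0.008 = 0.0017778, 4/9 · 0.125 = 0.055556; these sum to 0.072134.
By Bayes' rule, P(bowl A | data) = (0.010685) / (0.072134) = 0.14813.

0.148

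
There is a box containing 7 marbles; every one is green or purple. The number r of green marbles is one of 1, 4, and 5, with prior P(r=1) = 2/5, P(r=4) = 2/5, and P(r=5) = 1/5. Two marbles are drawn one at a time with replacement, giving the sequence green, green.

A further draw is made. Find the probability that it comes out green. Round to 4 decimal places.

0.6174

Compute the likelihood of the observed sequence for each case: P(data | r = 1) = (1/7)(1/7) = 1/49; P(data | r = 4) = (4/7)(4/7) = 16/49; P(data | r = 5) = (5/7)(5/7) = 25/49.
Weighting by the prior gives 2/5 · 1/49 = 2/245, 2/5 · 16/49 = 32/245, 1/5 · 25/49 = 5/49; these sum to 59/245.
Dividing through by the total gives posterior P(r = 1 | data) = 2/59, P(r = 4 | data) = 32/59, P(r = 5 | data) = 25/59.
The predictive probability is P(green next | data) = (1/7)(2/59) + (4/7)(32/59) + (5/7)(25/59) = 255/413.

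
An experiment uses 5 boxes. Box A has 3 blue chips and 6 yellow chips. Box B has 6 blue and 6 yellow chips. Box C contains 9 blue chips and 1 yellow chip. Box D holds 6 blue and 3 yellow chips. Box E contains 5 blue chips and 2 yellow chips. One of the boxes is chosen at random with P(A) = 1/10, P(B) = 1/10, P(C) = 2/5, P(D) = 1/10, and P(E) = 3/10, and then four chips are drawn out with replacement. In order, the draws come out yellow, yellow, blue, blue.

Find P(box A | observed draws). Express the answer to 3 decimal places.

0.155

Compute the likelihood of the observed sequence for each case: P(data | box A) = (6/9)(6/9)(3/9)(3/9) = 0.049383; P(data | box B) = (6/12)(6/12)(6/12)(6/12) = 0.0625; P(data | box C) = (1/10)(1/10)(9/10)(9/10) = 0.0081; P(data | box D) = (3/9)(3/9)(6/9)(6/9) = 0.049383; P(data | box E) = (2/7)(2/7)(5/7)(5/7) = 0.041649.
The prior-weighted likelihoods are 1/10 · 0.049383 = 0.0049383, 1/10 · 0.0625 = 0.00625, 2/5 · 0.0081 = 0.00324, 1/10 · 0.049383 = 0.0049383, 3/10 · 0.041649 = 0.012495; summing to 0.031861.
By Bayes' rule, P(box A | data) = (0.0049383) / (0.031861) = 0.15499.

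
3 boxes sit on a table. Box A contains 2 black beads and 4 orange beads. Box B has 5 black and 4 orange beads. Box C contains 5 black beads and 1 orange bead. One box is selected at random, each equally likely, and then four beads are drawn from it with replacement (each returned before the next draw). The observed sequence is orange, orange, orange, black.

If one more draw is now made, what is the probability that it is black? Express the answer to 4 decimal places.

0.4177

Under each hypothesis, the probability of the observed sequence is: P(data | box A) = (4/6)(4/6)(4/6)(2/6) = 0.098765; P(data | box B) = (4/9)(4/9)(4/9)(5/9) = 0.048773; P(data | box C) = (1/6)(1/6)(1/6)(5/6) = 0.003858.
Multiplying each by its prior: 1/3 · 0.098765 = 0.032922, 1/3 · 0.048773 = 0.016258, 1/3 · 0.003858 = 0.001286; with total 0.050466.
Normalising, the posterior is P(box A | data) = 0.65236, P(box B | data) = 0.32215, P(box C | data) = 0.025483.
Averaging over the posterior, P(black next | data) = (1/3)(0.65236) + (5/9)(0.32215) + (5/6)(0.025483) = 0.41766.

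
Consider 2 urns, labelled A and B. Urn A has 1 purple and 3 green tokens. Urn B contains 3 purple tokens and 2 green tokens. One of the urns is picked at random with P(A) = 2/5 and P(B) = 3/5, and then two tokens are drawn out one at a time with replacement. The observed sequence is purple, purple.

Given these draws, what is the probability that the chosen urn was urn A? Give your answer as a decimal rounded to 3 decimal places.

0.104

Compute the likelihood of the observed sequence for each case: P(data | urn A) = (1/4)(1/4) = 1/16; P(data | urn B) = (3/5)(3/5) = 9/25.
The prior-weighted likelihoods are 2/5 · 1/16 = 1/40, 3/5 · 9/25 = 27/125; summing to 241/1000.
By Bayes' rule, P(urn A | data) = (1/40) / (241/1000) = 25/241.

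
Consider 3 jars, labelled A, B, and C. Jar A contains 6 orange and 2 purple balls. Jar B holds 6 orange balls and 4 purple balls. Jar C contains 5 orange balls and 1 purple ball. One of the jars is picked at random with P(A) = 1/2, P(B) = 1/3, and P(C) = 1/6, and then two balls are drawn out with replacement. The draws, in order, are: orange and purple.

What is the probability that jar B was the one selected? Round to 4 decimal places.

Under each hypothesis, the probability of the observed sequence is: P(data | jar A) = (6/8)(2/8) = 0.1875; P(data | jar B) = (6/10)(4/10) = 0.24; P(data | jar C) = (5/6)(1/6) = 0.13889.
Weighting by the prior gives 1/2 · 0.1875 = 0.09375, 1/3 · 0.24 = 0.08, 1/6 · 0.13889 = 0.023148; summing to 0.1969.
Hence P(jar B | data) = (0.08) / (0.1969) = 0.4063.

0.4063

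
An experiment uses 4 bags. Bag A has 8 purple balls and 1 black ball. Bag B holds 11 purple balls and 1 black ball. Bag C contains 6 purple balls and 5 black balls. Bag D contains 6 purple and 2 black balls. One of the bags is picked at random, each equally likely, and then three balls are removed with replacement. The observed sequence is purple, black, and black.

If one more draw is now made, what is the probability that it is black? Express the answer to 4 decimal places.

0.3657

Under each hypothesis, the probability of the observed sequence is: P(data | bag A) = (8/9)(1/9)(1/9) = 0.010974; P(data | bag B) = (11/12)(1/12)(1/12) = 0.0063657; P(data | bag C) = (6/11)(5/11)(5/11) = 0.1127; P(data | bag D) = (6/8)(2/8)(2/8) = 0.046875.
Weighting by the prior gives 1/4 · 0.010974 = 0.0027435, 1/4 · 0.0063657 = 0.0015914, 1/4 · 0.1127 = 0.028174, 1/4 · 0.046875 = 0.011719; with total 0.044228.
The posterior is then P(bag A | data) = 0.062031, P(bag B | data) = 0.035983, P(bag C | data) = 0.63702, P(bag D | data) = 0.26496.
Averaging over the posterior, P(black next | data) = (1/9)(0.062031) + (1/12)(0.035983) + (5/11)(0.63702) + (1/4)(0.26496) = 0.36569.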